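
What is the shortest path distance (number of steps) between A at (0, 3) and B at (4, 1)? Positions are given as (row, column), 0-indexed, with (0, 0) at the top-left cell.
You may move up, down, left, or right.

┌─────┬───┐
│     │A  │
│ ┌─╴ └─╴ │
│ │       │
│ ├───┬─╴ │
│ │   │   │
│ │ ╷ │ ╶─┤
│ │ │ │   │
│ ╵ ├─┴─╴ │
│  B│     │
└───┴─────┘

Finding path from (0, 3) to (4, 1):
Path: (0,3) → (0,4) → (1,4) → (1,3) → (1,2) → (0,2) → (0,1) → (0,0) → (1,0) → (2,0) → (3,0) → (4,0) → (4,1)
Distance: 12 steps

Solution:

┌─────┬───┐
│↓ ← ↰│A ↓│
│ ┌─╴ └─╴ │
│↓│  ↑ ← ↲│
│ ├───┬─╴ │
│↓│   │   │
│ │ ╷ │ ╶─┤
│↓│ │ │   │
│ ╵ ├─┴─╴ │
│↳ B│     │
└───┴─────┘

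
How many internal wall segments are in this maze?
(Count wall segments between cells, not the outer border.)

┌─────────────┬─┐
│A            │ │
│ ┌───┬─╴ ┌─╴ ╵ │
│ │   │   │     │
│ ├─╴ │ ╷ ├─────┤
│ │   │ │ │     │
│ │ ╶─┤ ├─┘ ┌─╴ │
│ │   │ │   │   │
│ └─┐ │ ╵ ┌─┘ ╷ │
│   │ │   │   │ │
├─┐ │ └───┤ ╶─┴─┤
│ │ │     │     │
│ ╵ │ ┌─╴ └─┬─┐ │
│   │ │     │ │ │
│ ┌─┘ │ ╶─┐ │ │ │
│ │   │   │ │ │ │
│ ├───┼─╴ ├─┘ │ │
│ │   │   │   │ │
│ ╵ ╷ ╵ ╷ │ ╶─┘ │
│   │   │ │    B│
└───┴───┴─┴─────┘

Counting internal wall segments:
Total internal walls: 63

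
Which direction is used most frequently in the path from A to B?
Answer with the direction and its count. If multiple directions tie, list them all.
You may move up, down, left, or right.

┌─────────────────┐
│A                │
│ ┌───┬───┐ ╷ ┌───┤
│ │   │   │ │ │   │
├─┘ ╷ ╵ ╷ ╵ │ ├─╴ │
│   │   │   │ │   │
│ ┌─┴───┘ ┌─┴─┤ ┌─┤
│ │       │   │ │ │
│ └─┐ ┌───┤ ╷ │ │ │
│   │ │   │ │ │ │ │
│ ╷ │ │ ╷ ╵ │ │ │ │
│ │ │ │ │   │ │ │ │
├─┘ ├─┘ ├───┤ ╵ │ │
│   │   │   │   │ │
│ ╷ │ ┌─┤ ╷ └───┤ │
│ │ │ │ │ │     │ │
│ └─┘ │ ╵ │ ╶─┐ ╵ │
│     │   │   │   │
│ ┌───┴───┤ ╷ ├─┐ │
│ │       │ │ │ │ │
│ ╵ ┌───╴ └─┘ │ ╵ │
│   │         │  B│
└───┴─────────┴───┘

Directions: right, right, right, right, right, down, down, left, up, left, down, left, up, left, down, left, down, down, right, down, down, left, down, down, down, down, right, up, right, right, right, down, right, right, up, up, left, up, right, right, down, right, down, down
Counts: {'right': 15, 'down': 16, 'left': 7, 'up': 6}
Most common: down (16 times)

Solution:

┌─────────────────┐
│A → → → → ↓      │
│ ┌───┬───┐ ╷ ┌───┤
│ │↓ ↰│↓ ↰│↓│ │   │
├─┘ ╷ ╵ ╷ ╵ │ ├─╴ │
│↓ ↲│↑ ↲│↑ ↲│ │   │
│ ┌─┴───┘ ┌─┴─┤ ┌─┤
│↓│       │   │ │ │
│ └─┐ ┌───┤ ╷ │ │ │
│↳ ↓│ │   │ │ │ │ │
│ ╷ │ │ ╷ ╵ │ │ │ │
│ │↓│ │ │   │ │ │ │
├─┘ ├─┘ ├───┤ ╵ │ │
│↓ ↲│   │   │   │ │
│ ╷ │ ┌─┤ ╷ └───┤ │
│↓│ │ │ │ │↱ → ↓│ │
│ └─┘ │ ╵ │ ╶─┐ ╵ │
│↓    │   │↑ ↰│↳ ↓│
│ ┌───┴───┤ ╷ ├─┐ │
│↓│↱ → → ↓│ │↑│ │↓│
│ ╵ ┌───╴ └─┘ │ ╵ │
│↳ ↑│    ↳ → ↑│  B│
└───┴─────────┴───┘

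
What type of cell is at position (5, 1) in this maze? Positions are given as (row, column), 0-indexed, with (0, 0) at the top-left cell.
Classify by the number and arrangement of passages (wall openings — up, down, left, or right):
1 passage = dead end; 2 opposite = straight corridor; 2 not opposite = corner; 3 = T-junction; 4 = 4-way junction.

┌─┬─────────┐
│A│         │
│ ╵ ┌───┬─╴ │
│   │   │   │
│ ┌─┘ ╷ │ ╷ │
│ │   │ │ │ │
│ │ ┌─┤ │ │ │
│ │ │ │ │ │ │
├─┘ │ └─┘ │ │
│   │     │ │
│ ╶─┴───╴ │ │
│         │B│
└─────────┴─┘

Checking cell at (5, 1):
Number of passages: 2
Cell type: straight corridor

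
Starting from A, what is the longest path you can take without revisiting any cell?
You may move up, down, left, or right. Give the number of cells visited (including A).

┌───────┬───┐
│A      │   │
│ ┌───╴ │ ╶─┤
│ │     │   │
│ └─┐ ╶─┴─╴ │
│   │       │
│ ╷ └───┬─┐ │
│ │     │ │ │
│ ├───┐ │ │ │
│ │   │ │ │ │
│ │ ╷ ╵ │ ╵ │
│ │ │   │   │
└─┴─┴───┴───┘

Finding longest simple path using DFS:
Start: (0, 0)
Longest path visits 16 cells
Path: A → right → right → right → down → left → down → right → right → right → down → down → down → left → up → up

Solution:

┌───────┬───┐
│A → → ↓│   │
│ ┌───╴ │ ╶─┤
│ │  ↓ ↲│   │
│ └─┐ ╶─┴─╴ │
│   │↳ → → ↓│
│ ╷ └───┬─┐ │
│ │     │B│↓│
│ ├───┐ │ │ │
│ │   │ │↑│↓│
│ │ ╷ ╵ │ ╵ │
│ │ │   │↑ ↲│
└─┴─┴───┴───┘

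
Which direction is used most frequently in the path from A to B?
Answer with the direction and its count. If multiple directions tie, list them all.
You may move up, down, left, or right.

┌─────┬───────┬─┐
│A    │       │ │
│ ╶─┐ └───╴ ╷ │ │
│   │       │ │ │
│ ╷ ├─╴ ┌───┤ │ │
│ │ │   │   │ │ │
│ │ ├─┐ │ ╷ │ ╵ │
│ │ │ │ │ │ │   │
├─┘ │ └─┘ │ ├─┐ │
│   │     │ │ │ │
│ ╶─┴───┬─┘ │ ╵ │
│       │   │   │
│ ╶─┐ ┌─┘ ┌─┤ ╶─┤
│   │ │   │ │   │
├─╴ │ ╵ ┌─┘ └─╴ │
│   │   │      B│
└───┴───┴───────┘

Directions: right, right, down, right, right, right, up, right, down, down, down, right, down, down, left, down, right, down
Counts: {'right': 8, 'down': 8, 'up': 1, 'left': 1}
Most common: down and right (tied at 8 times each)

Solution:

┌─────┬───────┬─┐
│A → ↓│    ↱ ↓│ │
│ ╶─┐ └───╴ ╷ │ │
│   │↳ → → ↑│↓│ │
│ ╷ ├─╴ ┌───┤ │ │
│ │ │   │   │↓│ │
│ │ ├─┐ │ ╷ │ ╵ │
│ │ │ │ │ │ │↳ ↓│
├─┘ │ └─┘ │ ├─┐ │
│   │     │ │ │↓│
│ ╶─┴───┬─┘ │ ╵ │
│       │   │↓ ↲│
│ ╶─┐ ┌─┘ ┌─┤ ╶─┤
│   │ │   │ │↳ ↓│
├─╴ │ ╵ ┌─┘ └─╴ │
│   │   │      B│
└───┴───┴───────┘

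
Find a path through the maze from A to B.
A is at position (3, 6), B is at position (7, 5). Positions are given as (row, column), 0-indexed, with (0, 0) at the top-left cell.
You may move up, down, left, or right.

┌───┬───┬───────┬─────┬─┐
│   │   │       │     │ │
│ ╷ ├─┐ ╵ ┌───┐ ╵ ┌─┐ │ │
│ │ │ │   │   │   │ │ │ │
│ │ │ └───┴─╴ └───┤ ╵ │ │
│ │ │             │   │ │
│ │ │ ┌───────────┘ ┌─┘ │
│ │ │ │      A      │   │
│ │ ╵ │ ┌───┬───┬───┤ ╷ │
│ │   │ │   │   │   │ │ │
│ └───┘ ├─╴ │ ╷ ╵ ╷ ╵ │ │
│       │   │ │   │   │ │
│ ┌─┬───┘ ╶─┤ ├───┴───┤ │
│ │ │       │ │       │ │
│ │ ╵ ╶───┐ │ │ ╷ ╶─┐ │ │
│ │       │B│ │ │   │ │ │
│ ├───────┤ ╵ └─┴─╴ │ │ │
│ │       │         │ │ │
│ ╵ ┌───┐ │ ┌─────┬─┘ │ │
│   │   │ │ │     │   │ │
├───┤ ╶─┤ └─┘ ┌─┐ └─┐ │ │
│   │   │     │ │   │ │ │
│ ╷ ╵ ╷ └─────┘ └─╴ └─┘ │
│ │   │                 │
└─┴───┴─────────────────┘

Finding the shortest path from (3, 6) to (7, 5):
Path length: 53 steps
Directions: left → left → left → down → down → left → left → left → down → down → down → down → right → up → right → right → right → down → down → right → right → up → right → right → down → right → down → right → right → up → up → up → up → up → up → up → up → left → down → down → left → up → left → down → left → up → left → down → down → down → down → left → up

Solution:

┌───┬───┬───────┬─────┬─┐
│   │   │       │     │ │
│ ╷ ├─┐ ╵ ┌───┐ ╵ ┌─┐ │ │
│ │ │ │   │   │   │ │ │ │
│ │ │ └───┴─╴ └───┤ ╵ │ │
│ │ │             │   │ │
│ │ │ ┌───────────┘ ┌─┘ │
│ │ │ │↓ ← ← A      │↓ ↰│
│ │ ╵ │ ┌───┬───┬───┤ ╷ │
│ │   │↓│   │↓ ↰│↓ ↰│↓│↑│
│ └───┘ ├─╴ │ ╷ ╵ ╷ ╵ │ │
│↓ ← ← ↲│   │↓│↑ ↲│↑ ↲│↑│
│ ┌─┬───┘ ╶─┤ ├───┴───┤ │
│↓│ │       │↓│       │↑│
│ │ ╵ ╶───┐ │ │ ╷ ╶─┐ │ │
│↓│       │B│↓│ │   │ │↑│
│ ├───────┤ ╵ └─┴─╴ │ │ │
│↓│↱ → → ↓│↑ ↲      │ │↑│
│ ╵ ┌───┐ │ ┌─────┬─┘ │ │
│↳ ↑│   │↓│ │↱ → ↓│   │↑│
├───┤ ╶─┤ └─┘ ┌─┐ └─┐ │ │
│   │   │↳ → ↑│ │↳ ↓│ │↑│
│ ╷ ╵ ╷ └─────┘ └─╴ └─┘ │
│ │   │            ↳ → ↑│
└─┴───┴─────────────────┘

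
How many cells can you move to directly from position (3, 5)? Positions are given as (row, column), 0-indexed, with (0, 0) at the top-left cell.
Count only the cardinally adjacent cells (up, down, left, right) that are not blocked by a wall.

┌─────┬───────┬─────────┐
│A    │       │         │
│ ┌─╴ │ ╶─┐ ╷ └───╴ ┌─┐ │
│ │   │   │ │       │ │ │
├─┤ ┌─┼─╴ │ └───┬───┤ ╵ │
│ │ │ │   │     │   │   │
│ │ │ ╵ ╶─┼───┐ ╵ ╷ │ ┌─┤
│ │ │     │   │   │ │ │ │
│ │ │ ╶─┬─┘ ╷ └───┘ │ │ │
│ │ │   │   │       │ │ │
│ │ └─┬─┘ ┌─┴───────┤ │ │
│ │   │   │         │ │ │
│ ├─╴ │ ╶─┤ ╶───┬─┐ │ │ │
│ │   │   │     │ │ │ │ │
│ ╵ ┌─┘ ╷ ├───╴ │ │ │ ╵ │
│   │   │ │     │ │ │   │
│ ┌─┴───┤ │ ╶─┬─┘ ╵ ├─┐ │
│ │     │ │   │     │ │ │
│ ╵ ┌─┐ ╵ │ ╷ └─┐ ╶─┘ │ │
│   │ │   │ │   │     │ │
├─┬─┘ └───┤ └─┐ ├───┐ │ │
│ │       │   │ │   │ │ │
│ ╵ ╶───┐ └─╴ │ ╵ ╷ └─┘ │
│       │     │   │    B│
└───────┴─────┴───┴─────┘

Checking passable neighbors of (3, 5):
Neighbors: (4, 5), (3, 6)
Count: 2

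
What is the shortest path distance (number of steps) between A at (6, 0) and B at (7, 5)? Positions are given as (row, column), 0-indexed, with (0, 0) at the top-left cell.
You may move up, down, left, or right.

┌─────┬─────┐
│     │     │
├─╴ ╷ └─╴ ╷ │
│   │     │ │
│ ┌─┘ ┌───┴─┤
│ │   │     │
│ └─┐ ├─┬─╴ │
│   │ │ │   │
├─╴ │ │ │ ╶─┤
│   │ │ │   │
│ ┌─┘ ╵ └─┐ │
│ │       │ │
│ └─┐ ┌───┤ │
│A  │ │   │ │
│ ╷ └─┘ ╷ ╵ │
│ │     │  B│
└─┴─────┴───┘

Finding path from (6, 0) to (7, 5):
Path: (6,0) → (6,1) → (7,1) → (7,2) → (7,3) → (6,3) → (6,4) → (7,4) → (7,5)
Distance: 8 steps

Solution:

┌─────┬─────┐
│     │     │
├─╴ ╷ └─╴ ╷ │
│   │     │ │
│ ┌─┘ ┌───┴─┤
│ │   │     │
│ └─┐ ├─┬─╴ │
│   │ │ │   │
├─╴ │ │ │ ╶─┤
│   │ │ │   │
│ ┌─┘ ╵ └─┐ │
│ │       │ │
│ └─┐ ┌───┤ │
│A ↓│ │↱ ↓│ │
│ ╷ └─┘ ╷ ╵ │
│ │↳ → ↑│↳ B│
└─┴─────┴───┘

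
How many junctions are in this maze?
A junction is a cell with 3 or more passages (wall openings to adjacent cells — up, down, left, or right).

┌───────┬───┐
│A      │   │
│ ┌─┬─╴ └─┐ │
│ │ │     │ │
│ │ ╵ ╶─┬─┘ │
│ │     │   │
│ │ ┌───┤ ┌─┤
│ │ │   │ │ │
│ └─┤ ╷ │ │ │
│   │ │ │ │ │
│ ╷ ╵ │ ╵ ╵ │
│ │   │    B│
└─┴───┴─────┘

Checking each cell for number of passages:

Junctions found (3+ passages):
  (1, 3): 3 passages
  (2, 1): 3 passages
  (2, 2): 3 passages
  (4, 0): 3 passages
  (5, 4): 3 passages
Total junctions: 5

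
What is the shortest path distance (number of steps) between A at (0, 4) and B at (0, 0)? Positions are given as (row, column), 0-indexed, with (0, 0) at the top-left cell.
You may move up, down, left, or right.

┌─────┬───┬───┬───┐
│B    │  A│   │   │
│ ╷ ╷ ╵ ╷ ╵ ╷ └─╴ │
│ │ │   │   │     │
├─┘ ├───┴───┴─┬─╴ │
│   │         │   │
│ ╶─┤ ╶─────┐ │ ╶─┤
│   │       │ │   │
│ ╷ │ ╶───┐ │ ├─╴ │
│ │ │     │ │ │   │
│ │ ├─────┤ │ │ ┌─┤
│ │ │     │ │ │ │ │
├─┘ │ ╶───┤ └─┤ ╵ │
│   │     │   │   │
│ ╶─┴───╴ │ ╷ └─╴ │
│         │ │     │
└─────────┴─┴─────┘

Finding path from (0, 4) to (0, 0):
Path: (0,4) → (0,3) → (1,3) → (1,2) → (0,2) → (0,1) → (0,0)
Distance: 6 steps

Solution:

┌─────┬───┬───┬───┐
│B ← ↰│↓ A│   │   │
│ ╷ ╷ ╵ ╷ ╵ ╷ └─╴ │
│ │ │↑ ↲│   │     │
├─┘ ├───┴───┴─┬─╴ │
│   │         │   │
│ ╶─┤ ╶─────┐ │ ╶─┤
│   │       │ │   │
│ ╷ │ ╶───┐ │ ├─╴ │
│ │ │     │ │ │   │
│ │ ├─────┤ │ │ ┌─┤
│ │ │     │ │ │ │ │
├─┘ │ ╶───┤ └─┤ ╵ │
│   │     │   │   │
│ ╶─┴───╴ │ ╷ └─╴ │
│         │ │     │
└─────────┴─┴─────┘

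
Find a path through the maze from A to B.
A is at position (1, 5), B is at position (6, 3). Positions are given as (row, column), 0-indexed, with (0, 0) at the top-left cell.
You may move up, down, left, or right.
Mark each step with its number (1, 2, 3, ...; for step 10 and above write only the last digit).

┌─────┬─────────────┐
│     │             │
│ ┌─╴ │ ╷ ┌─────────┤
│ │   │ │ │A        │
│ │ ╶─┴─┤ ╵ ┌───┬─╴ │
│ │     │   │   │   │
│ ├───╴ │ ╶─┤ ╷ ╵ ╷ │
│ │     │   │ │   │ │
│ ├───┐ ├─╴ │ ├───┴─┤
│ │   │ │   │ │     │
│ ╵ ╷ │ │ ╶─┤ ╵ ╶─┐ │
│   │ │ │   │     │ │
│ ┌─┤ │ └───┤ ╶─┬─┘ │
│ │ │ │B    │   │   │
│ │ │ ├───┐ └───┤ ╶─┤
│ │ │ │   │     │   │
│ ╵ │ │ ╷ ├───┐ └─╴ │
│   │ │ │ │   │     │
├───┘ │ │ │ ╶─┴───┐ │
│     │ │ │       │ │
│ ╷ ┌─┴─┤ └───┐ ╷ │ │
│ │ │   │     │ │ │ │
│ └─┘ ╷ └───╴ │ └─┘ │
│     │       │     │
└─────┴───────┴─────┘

Finding the shortest path from (1, 5) to (6, 3):
Path length: 31 steps
Directions: right → right → right → right → down → left → down → left → up → left → down → down → down → right → up → right → right → down → down → left → down → right → down → left → left → up → left → left → up → left → left

Solution:

┌─────┬─────────────┐
│     │             │
│ ┌─╴ │ ╷ ┌─────────┤
│ │   │ │ │A 1 2 3 4│
│ │ ╶─┴─┤ ╵ ┌───┬─╴ │
│ │     │   │0 9│6 5│
│ ├───╴ │ ╶─┤ ╷ ╵ ╷ │
│ │     │   │1│8 7│ │
│ ├───┐ ├─╴ │ ├───┴─┤
│ │   │ │   │2│5 6 7│
│ ╵ ╷ │ │ ╶─┤ ╵ ╶─┐ │
│   │ │ │   │3 4  │8│
│ ┌─┤ │ └───┤ ╶─┬─┘ │
│ │ │ │B 0 9│   │0 9│
│ │ │ ├───┐ └───┤ ╶─┤
│ │ │ │   │8 7 6│1 2│
│ ╵ │ │ ╷ ├───┐ └─╴ │
│   │ │ │ │   │5 4 3│
├───┘ │ │ │ ╶─┴───┐ │
│     │ │ │       │ │
│ ╷ ┌─┴─┤ └───┐ ╷ │ │
│ │ │   │     │ │ │ │
│ └─┘ ╷ └───╴ │ └─┘ │
│     │       │     │
└─────┴───────┴─────┘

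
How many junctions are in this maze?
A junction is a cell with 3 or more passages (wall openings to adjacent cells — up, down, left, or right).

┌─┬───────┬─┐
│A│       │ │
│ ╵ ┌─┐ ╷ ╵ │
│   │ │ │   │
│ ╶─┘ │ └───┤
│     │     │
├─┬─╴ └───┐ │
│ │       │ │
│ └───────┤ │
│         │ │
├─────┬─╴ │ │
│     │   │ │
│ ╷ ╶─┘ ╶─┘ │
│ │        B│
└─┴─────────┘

Checking each cell for number of passages:

Junctions found (3+ passages):
  (0, 3): 3 passages
  (1, 0): 3 passages
  (2, 2): 3 passages
  (3, 2): 3 passages
  (5, 1): 3 passages
  (6, 3): 3 passages
Total junctions: 6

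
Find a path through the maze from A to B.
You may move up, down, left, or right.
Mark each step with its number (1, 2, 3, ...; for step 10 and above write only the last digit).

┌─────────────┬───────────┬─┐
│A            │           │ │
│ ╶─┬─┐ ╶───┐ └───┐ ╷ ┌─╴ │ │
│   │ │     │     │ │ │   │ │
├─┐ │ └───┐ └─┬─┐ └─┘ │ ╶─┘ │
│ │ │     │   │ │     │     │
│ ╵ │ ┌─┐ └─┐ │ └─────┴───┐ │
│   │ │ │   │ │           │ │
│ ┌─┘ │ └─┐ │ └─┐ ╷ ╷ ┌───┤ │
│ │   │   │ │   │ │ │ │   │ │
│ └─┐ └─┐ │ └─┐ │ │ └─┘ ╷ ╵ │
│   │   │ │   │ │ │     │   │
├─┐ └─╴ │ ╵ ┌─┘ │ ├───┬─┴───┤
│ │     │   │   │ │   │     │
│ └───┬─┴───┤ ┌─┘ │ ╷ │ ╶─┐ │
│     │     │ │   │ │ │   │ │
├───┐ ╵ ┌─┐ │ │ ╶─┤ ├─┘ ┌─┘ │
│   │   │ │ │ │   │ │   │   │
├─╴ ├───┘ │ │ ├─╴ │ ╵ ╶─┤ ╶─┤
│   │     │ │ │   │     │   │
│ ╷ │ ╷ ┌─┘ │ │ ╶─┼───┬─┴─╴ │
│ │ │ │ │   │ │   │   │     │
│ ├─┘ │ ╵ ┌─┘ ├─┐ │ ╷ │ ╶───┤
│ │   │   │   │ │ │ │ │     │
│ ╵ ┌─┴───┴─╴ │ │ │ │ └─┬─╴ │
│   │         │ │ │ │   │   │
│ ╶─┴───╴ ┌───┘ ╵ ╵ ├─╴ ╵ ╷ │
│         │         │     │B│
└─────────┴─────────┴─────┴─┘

Finding the shortest path through the maze:
Path length: 60 steps
Directions: right → right → right → right → right → right → down → right → right → down → right → right → up → up → right → right → down → left → down → right → right → down → down → down → left → up → left → down → left → left → up → up → left → down → down → down → down → left → down → right → down → left → down → right → down → down → down → right → up → up → up → right → down → down → right → down → right → up → right → down

Solution:

┌─────────────┬───────────┬─┐
│A 1 2 3 4 5 6│      4 5 6│ │
│ ╶─┬─┐ ╶───┐ └───┐ ╷ ┌─╴ │ │
│   │ │     │7 8 9│ │3│8 7│ │
├─┐ │ └───┐ └─┬─┐ └─┘ │ ╶─┘ │
│ │ │     │   │ │0 1 2│9 0 1│
│ ╵ │ ┌─┐ └─┐ │ └─────┴───┐ │
│   │ │ │   │ │  3 2      │2│
│ ┌─┘ │ └─┐ │ └─┐ ╷ ╷ ┌───┤ │
│ │   │   │ │   │4│1│ │7 6│3│
│ └─┐ └─┐ │ └─┐ │ │ └─┘ ╷ ╵ │
│   │   │ │   │ │5│0 9 8│5 4│
├─┐ └─╴ │ ╵ ┌─┘ │ ├───┬─┴───┤
│ │     │   │   │6│   │     │
│ └───┬─┴───┤ ┌─┘ │ ╷ │ ╶─┐ │
│     │     │ │8 7│ │ │   │ │
├───┐ ╵ ┌─┐ │ │ ╶─┤ ├─┘ ┌─┘ │
│   │   │ │ │ │9 0│ │   │   │
├─╴ ├───┘ │ │ ├─╴ │ ╵ ╶─┤ ╶─┤
│   │     │ │ │2 1│     │   │
│ ╷ │ ╷ ┌─┘ │ │ ╶─┼───┬─┴─╴ │
│ │ │ │ │   │ │3 4│1 2│     │
│ ├─┘ │ ╵ ┌─┘ ├─┐ │ ╷ │ ╶───┤
│ │   │   │   │ │5│0│3│     │
│ ╵ ┌─┴───┴─╴ │ │ │ │ └─┬─╴ │
│   │         │ │6│9│4 5│8 9│
│ ╶─┴───╴ ┌───┘ ╵ ╵ ├─╴ ╵ ╷ │
│         │      7 8│  6 7│B│
└─────────┴─────────┴─────┴─┘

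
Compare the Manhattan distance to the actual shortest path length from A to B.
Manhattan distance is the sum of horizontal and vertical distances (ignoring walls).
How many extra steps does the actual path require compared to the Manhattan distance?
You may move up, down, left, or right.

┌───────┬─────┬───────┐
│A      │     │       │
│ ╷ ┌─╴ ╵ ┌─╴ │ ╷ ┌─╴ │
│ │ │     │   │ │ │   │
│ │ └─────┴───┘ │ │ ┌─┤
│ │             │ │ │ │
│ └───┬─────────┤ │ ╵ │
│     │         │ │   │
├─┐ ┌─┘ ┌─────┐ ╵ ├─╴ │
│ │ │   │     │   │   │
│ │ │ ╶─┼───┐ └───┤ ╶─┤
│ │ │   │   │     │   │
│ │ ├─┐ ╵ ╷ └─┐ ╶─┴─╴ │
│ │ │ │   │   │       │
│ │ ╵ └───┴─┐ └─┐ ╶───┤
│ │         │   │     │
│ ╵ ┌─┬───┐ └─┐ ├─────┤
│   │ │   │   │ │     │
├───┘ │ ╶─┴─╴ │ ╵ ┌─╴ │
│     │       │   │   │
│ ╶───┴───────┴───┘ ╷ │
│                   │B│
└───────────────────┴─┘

Manhattan distance: |10 - 0| + |10 - 0| = 20
Actual path length: 42
Extra steps: 42 - 20 = 22

Solution:

┌───────┬─────┬───────┐
│A ↓    │     │↱ ↓    │
│ ╷ ┌─╴ ╵ ┌─╴ │ ╷ ┌─╴ │
│ │↓│     │   │↑│↓│   │
│ │ └─────┴───┘ │ │ ┌─┤
│ │↳ → → → → → ↑│↓│ │ │
│ └───┬─────────┤ │ ╵ │
│     │↓ ← ← ← ↰│↓│   │
├─┐ ┌─┘ ┌─────┐ ╵ ├─╴ │
│ │ │↓ ↲│     │↑ ↲│   │
│ │ │ ╶─┼───┐ └───┤ ╶─┤
│ │ │↳ ↓│↱ ↓│     │   │
│ │ ├─┐ ╵ ╷ └─┐ ╶─┴─╴ │
│ │ │ │↳ ↑│↳ ↓│       │
│ │ ╵ └───┴─┐ └─┐ ╶───┤
│ │         │↳ ↓│     │
│ ╵ ┌─┬───┐ └─┐ ├─────┤
│   │ │   │   │↓│↱ → ↓│
├───┘ │ ╶─┴─╴ │ ╵ ┌─╴ │
│     │       │↳ ↑│  ↓│
│ ╶───┴───────┴───┘ ╷ │
│                   │B│
└───────────────────┴─┘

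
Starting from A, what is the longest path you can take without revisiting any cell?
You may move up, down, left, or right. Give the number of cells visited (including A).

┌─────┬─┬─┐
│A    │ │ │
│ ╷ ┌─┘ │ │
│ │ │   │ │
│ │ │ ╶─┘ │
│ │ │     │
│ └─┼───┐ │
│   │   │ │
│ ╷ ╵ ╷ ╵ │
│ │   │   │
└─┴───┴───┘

Finding longest simple path using DFS:
Start: (0, 0)
Longest path visits 18 cells
Path: A → down → down → down → right → down → right → up → right → down → right → up → up → left → left → up → right → up

Solution:

┌─────┬─┬─┐
│A    │B│ │
│ ╷ ┌─┘ │ │
│↓│ │↱ ↑│ │
│ │ │ ╶─┘ │
│↓│ │↑ ← ↰│
│ └─┼───┐ │
│↳ ↓│↱ ↓│↑│
│ ╷ ╵ ╷ ╵ │
│ │↳ ↑│↳ ↑│
└─┴───┴───┘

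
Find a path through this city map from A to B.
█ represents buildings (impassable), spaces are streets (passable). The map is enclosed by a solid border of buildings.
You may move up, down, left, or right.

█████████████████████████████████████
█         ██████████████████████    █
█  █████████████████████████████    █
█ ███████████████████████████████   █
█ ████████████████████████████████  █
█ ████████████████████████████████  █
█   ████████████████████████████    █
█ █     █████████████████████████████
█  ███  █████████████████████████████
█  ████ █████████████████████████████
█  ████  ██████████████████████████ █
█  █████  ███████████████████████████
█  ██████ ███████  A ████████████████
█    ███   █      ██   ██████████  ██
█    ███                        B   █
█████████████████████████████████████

Finding the shortest path from A to B:
Movement: cardinal only
Path length: 15 steps
Directions: right → down → down → right → right → right → right → right → right → right → right → right → right → right → right

Solution:

█████████████████████████████████████
█         ██████████████████████    █
█  █████████████████████████████    █
█ ███████████████████████████████   █
█ ████████████████████████████████  █
█ ████████████████████████████████  █
█   ████████████████████████████    █
█ █     █████████████████████████████
█  ███  █████████████████████████████
█  ████ █████████████████████████████
█  ████  ██████████████████████████ █
█  █████  ███████████████████████████
█  ██████ ███████  A↓████████████████
█    ███   █      ██↓  ██████████  ██
█    ███            ↳→→→→→→→→→→→B   █
█████████████████████████████████████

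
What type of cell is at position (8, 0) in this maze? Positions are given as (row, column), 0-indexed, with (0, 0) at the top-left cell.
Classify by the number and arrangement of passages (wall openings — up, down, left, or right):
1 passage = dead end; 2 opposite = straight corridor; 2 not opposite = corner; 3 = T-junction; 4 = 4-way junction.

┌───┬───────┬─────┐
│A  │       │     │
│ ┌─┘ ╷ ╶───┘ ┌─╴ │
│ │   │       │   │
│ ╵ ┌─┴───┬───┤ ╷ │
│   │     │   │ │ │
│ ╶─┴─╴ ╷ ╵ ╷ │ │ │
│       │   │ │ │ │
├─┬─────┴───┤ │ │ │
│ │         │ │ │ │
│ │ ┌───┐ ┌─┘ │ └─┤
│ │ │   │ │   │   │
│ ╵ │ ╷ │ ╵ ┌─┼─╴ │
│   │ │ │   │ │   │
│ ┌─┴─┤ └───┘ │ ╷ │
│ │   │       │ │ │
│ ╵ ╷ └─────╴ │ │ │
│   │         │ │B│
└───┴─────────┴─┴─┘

Checking cell at (8, 0):
Number of passages: 2
Cell type: corner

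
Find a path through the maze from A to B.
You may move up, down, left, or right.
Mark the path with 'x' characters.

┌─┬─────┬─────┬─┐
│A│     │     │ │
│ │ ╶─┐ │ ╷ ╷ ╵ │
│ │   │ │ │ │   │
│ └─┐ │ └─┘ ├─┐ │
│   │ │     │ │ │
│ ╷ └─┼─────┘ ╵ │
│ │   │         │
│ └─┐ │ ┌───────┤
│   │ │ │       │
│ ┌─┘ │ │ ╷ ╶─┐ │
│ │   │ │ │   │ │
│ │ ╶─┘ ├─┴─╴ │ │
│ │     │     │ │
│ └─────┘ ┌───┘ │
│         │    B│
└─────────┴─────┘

Finding the shortest path through the maze:
Path length: 22 steps
Directions: down → down → down → down → down → down → down → right → right → right → right → up → right → right → up → left → up → right → right → down → down → down

Solution:

┌─┬─────┬─────┬─┐
│A│     │     │ │
│ │ ╶─┐ │ ╷ ╷ ╵ │
│x│   │ │ │ │   │
│ └─┐ │ └─┘ ├─┐ │
│x  │ │     │ │ │
│ ╷ └─┼─────┘ ╵ │
│x│   │         │
│ └─┐ │ ┌───────┤
│x  │ │ │  x x x│
│ ┌─┘ │ │ ╷ ╶─┐ │
│x│   │ │ │x x│x│
│ │ ╶─┘ ├─┴─╴ │ │
│x│     │x x x│x│
│ └─────┘ ┌───┘ │
│x x x x x│    B│
└─────────┴─────┘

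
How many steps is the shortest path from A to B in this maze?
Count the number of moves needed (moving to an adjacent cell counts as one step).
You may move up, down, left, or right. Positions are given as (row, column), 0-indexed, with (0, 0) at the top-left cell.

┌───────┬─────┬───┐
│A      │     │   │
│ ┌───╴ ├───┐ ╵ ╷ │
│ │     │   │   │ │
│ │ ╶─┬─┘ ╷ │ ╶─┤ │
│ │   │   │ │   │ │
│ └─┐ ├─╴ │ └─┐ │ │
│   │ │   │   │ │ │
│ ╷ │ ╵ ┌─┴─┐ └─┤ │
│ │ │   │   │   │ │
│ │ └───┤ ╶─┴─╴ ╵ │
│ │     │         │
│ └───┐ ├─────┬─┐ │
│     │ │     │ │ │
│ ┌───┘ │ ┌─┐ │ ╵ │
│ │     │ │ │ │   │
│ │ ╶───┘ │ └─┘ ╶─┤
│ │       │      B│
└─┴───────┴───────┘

Using BFS to find shortest path:
Start: (0, 0), End: (8, 8)
Path found:
(0,0) → (0,1) → (0,2) → (0,3) → (1,3) → (1,2) → (1,1) → (2,1) → (2,2) → (3,2) → (4,2) → (4,3) → (3,3) → (3,4) → (2,4) → (1,4) → (1,5) → (2,5) → (3,5) → (3,6) → (4,6) → (4,7) → (5,7) → (5,8) → (6,8) → (7,8) → (7,7) → (8,7) → (8,8)
Number of steps: 28

Solution:

┌───────┬─────┬───┐
│A → → ↓│     │   │
│ ┌───╴ ├───┐ ╵ ╷ │
│ │↓ ← ↲│↱ ↓│   │ │
│ │ ╶─┬─┘ ╷ │ ╶─┤ │
│ │↳ ↓│  ↑│↓│   │ │
│ └─┐ ├─╴ │ └─┐ │ │
│   │↓│↱ ↑│↳ ↓│ │ │
│ ╷ │ ╵ ┌─┴─┐ └─┤ │
│ │ │↳ ↑│   │↳ ↓│ │
│ │ └───┤ ╶─┴─╴ ╵ │
│ │     │      ↳ ↓│
│ └───┐ ├─────┬─┐ │
│     │ │     │ │↓│
│ ┌───┘ │ ┌─┐ │ ╵ │
│ │     │ │ │ │↓ ↲│
│ │ ╶───┘ │ └─┘ ╶─┤
│ │       │    ↳ B│
└─┴───────┴───────┘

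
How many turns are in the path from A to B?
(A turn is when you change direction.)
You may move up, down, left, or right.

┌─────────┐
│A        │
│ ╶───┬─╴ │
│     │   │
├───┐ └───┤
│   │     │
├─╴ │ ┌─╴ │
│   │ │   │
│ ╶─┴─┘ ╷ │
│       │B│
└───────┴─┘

Directions: down, right, right, down, right, right, down, down
Number of turns: 4

Solution:

┌─────────┐
│A        │
│ ╶───┬─╴ │
│↳ → ↓│   │
├───┐ └───┤
│   │↳ → ↓│
├─╴ │ ┌─╴ │
│   │ │  ↓│
│ ╶─┴─┘ ╷ │
│       │B│
└───────┴─┘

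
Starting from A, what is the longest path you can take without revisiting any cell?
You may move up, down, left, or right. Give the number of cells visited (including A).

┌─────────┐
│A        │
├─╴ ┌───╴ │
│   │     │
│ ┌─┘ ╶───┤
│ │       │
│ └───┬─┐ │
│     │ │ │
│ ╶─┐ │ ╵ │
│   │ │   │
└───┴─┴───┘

Finding longest simple path using DFS:
Start: (0, 0)
Longest path visits 15 cells
Path: A → right → right → right → right → down → left → left → down → right → right → down → down → left → up

Solution:

┌─────────┐
│A → → → ↓│
├─╴ ┌───╴ │
│   │↓ ← ↲│
│ ┌─┘ ╶───┤
│ │  ↳ → ↓│
│ └───┬─┐ │
│     │B│↓│
│ ╶─┐ │ ╵ │
│   │ │↑ ↲│
└───┴─┴───┘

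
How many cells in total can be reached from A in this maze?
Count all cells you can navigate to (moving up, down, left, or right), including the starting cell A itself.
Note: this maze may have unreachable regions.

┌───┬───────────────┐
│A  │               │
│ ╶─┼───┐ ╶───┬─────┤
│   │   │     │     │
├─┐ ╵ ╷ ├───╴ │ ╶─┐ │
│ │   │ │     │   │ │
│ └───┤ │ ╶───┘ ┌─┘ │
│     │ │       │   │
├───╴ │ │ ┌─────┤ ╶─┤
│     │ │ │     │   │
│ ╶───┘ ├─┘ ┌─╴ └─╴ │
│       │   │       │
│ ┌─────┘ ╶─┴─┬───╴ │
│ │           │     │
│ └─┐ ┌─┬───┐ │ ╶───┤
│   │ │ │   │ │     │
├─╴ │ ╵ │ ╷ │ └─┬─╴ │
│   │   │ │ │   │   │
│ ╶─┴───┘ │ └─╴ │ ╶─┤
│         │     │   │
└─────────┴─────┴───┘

Using BFS/flood-fill to find all reachable cells from A:
Maze size: 10 × 10 = 100 total cells
All cells are reachable — the maze is fully connected.
Reachable cells: 100

Reachable region (· marks reachable cells):

┌───┬───────────────┐
│A ·│· · · · · · · ·│
│ ╶─┼───┐ ╶───┬─────┤
│· ·│· ·│· · ·│· · ·│
├─┐ ╵ ╷ ├───╴ │ ╶─┐ │
│·│· ·│·│· · ·│· ·│·│
│ └───┤ │ ╶───┘ ┌─┘ │
│· · ·│·│· · · ·│· ·│
├───╴ │ │ ┌─────┤ ╶─┤
│· · ·│·│·│· · ·│· ·│
│ ╶───┘ ├─┘ ┌─╴ └─╴ │
│· · · ·│· ·│· · · ·│
│ ┌─────┘ ╶─┴─┬───╴ │
│·│· · · · · ·│· · ·│
│ └─┐ ┌─┬───┐ │ ╶───┤
│· ·│·│·│· ·│·│· · ·│
├─╴ │ ╵ │ ╷ │ └─┬─╴ │
│· ·│· ·│·│·│· ·│· ·│
│ ╶─┴───┘ │ └─╴ │ ╶─┤
│· · · · ·│· · ·│· ·│
└─────────┴─────┴───┘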